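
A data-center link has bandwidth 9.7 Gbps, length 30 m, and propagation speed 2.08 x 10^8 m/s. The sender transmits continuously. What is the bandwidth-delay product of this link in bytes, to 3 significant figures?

Propagation delay = 30 / 208000000 = 1.44231e-07 s.
BDP = R × t_prop = 9700000000 × 1.44231e-07 = 1399.04 bits.
In bytes: 1399.04/8 = 175 bytes.

175 bytes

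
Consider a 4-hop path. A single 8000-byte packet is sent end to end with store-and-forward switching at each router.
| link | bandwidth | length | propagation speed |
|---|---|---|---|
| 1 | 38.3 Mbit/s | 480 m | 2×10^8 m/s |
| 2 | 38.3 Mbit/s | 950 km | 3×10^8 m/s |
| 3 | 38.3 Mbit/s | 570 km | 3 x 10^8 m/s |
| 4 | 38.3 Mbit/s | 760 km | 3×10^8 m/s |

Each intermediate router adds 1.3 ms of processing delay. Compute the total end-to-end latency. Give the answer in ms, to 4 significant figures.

L = 8000 × 8 = 64000 bits.
Transmission delay per hop = L/R = 64000/38300000 = 1.67102 ms; 4 hops → 6.68407 ms.
Propagation delays (d/s per hop): 0.0024, 3.16667, 1.9, 2.53333 ms; sum = 7.6024 ms.
Processing at 3 router(s): 3 × 1.3 ms = 3.9 ms.
End-to-end = 18.19 ms.

18.19 ms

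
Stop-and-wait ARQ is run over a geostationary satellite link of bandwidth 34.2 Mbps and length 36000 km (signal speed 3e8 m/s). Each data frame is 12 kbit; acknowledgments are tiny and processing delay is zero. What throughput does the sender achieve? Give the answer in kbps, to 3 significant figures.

t_tx = L/R = 12000/34200000 = 0.000350877 s.
t_prop = 36000000/300000000 = 0.12 s; RTT = 0.24 s.
Cycle = t_tx + RTT = 0.240351 s.
Throughput = L / cycle = 12000 / 0.240351 = 49.9 kbps.

49.9 kbps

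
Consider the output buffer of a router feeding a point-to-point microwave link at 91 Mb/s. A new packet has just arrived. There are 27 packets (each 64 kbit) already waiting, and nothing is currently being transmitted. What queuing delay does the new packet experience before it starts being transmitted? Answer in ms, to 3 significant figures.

Each queued packet: L/R = 64000/91000000 = 0.703297 ms.
27 queued → 18.989 ms.
Queuing delay = 19.0 ms.

19.0 ms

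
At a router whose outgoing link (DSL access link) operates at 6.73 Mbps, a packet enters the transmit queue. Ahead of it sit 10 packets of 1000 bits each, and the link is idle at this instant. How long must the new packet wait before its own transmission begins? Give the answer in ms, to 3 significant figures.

1.49 ms

Each queued packet: L/R = 1000/6730000 = 0.148588 ms.
10 queued → 1.48588 ms.
Queuing delay = 1.49 ms.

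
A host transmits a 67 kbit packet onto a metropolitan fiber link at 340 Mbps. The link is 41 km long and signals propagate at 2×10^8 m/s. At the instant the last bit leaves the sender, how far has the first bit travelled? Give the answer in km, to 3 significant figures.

t_tx = L/R = 67000/340000000 = 0.000197059 s.
Distance = s × t_tx = 200000000 × 0.000197059 = 39.4 km.

39.4 km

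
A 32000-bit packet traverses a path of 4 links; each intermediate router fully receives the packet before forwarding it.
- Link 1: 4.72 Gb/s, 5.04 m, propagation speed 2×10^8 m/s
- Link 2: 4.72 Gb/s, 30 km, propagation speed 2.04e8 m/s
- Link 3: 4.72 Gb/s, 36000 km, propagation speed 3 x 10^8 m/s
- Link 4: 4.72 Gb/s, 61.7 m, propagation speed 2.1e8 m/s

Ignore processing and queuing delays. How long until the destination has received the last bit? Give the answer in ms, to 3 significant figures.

Transmission delay per hop = L/R = 32000/4720000000 = 0.00677966 ms; 4 hops → 0.0271186 ms.
Propagation delays (d/s per hop): 2.52e-05, 0.147059, 120, 0.00029381 ms; sum = 120.147 ms.
End-to-end = 120 ms.

120 ms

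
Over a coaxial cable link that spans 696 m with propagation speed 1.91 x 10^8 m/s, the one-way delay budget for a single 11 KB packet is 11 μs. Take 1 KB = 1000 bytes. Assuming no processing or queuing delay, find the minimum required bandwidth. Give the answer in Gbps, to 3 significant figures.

12.0 Gbps

L = 88000 bits.
Propagation delay = 696 / 191000000 = 3.64398 μs.
Transmission budget = 11 − 3.64398 = 7.35602 μs.
R ≥ L / t_tx = 88000 bits / 7.35602e-06 s = 12.0 Gbps.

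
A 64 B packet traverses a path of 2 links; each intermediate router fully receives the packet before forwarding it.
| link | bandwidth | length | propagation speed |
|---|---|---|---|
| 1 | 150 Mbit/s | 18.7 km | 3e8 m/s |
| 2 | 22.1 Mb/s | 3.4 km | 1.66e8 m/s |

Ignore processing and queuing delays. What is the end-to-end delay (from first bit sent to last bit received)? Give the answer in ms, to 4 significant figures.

L = 64 × 8 = 512 bits.
Transmission delays (L/R per hop): 0.00341333, 0.0231674 ms; sum = 0.0265808 ms.
Propagation delays (d/s per hop): 0.0623333, 0.0204819 ms; sum = 0.0828153 ms.
End-to-end = 0.1094 ms.

0.1094 ms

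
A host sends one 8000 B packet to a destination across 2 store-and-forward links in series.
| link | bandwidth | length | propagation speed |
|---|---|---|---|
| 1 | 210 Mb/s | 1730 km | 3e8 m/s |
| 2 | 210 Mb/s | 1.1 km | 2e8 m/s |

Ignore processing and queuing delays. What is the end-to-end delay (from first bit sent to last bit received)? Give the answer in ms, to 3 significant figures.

L = 8000 × 8 = 64000 bits.
Transmission delay per hop = L/R = 64000/210000000 = 0.304762 ms; 2 hops → 0.609524 ms.
Propagation delays (d/s per hop): 5.76667, 0.0055 ms; sum = 5.77217 ms.
End-to-end = 6.38 ms.

6.38 ms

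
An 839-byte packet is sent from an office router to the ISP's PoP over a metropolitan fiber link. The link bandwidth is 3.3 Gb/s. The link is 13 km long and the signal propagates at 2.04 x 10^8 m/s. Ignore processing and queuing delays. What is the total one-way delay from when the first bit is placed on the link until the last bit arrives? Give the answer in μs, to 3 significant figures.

L = 839 × 8 = 6712 bits.
Transmission delay = L/R = 6712 / 3300000000 = 2.03394 μs.
Propagation delay = d/s = 13000 m / 204000000 m/s = 63.7255 μs.
Total = 65.8 μs.

65.8 μs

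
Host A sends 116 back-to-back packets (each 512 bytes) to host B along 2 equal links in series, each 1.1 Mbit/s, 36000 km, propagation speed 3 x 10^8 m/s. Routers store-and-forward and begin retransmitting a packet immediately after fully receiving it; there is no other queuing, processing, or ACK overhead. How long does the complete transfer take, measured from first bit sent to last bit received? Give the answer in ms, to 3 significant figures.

676 ms

Per-hop transmission t_tx = L/R = 4096/1100000 = 3.72364 ms.
Per-hop propagation t_prop = 36000000/300000000 = 120 ms.
Pipeline fill: first packet needs 2·t_tx to clear all hops; remaining 115 packets each add one t_tx.
Total = (2+116-1)·t_tx + 2·t_prop = 117·3.72364 + 2·120 = 676 ms.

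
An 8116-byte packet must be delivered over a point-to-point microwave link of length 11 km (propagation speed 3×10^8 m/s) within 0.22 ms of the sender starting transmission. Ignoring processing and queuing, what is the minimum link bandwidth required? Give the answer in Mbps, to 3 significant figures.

L = 64928 bits.
Propagation delay = 11000 / 300000000 = 0.0366667 ms.
Transmission budget = 0.22 − 0.0366667 = 0.183333 ms.
R ≥ L / t_tx = 64928 bits / 0.000183333 s = 354 Mbps.

354 Mbps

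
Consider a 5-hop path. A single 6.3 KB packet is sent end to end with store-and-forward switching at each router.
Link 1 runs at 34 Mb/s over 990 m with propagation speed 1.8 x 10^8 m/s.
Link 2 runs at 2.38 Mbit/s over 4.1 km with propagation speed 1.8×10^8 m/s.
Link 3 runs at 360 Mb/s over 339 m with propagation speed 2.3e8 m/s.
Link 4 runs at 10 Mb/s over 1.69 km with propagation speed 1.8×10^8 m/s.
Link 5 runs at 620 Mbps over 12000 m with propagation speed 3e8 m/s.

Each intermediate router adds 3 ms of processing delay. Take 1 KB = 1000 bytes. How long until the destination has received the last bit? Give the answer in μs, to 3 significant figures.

L = 50400 bits.
Transmission delays (L/R per hop): 1482.35, 21176.5, 140, 5040, 81.2903 μs; sum = 27920.1 μs.
Propagation delays (d/s per hop): 5.5, 22.7778, 1.47391, 9.38889, 40 μs; sum = 79.1406 μs.
Processing at 4 router(s): 4 × 3 ms = 12000 μs.
End-to-end = 40000 μs.

40000 μs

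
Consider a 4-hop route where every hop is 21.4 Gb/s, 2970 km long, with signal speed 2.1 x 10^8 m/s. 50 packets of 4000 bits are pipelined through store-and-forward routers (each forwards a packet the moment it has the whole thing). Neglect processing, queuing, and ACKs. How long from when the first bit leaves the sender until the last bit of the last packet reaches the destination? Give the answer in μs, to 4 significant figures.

56580 μs

Per-hop transmission t_tx = L/R = 4000/21400000000 = 0.186916 μs.
Per-hop propagation t_prop = 2970000/210000000 = 14142.9 μs.
Pipeline fill: first packet needs 4·t_tx to clear all hops; remaining 49 packets each add one t_tx.
Total = (4+50-1)·t_tx + 4·t_prop = 53·0.186916 + 4·14142.9 = 56580 μs.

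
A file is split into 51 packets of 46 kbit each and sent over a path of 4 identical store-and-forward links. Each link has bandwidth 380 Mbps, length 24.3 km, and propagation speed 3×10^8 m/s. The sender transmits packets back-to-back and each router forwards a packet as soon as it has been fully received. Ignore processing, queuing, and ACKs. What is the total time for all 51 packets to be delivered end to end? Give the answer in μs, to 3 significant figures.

Per-hop transmission t_tx = L/R = 46000/380000000 = 121.053 μs.
Per-hop propagation t_prop = 24300/300000000 = 81 μs.
Pipeline fill: first packet needs 4·t_tx to clear all hops; remaining 50 packets each add one t_tx.
Total = (4+51-1)·t_tx + 4·t_prop = 54·121.053 + 4·81 = 6860 μs.

6860 μs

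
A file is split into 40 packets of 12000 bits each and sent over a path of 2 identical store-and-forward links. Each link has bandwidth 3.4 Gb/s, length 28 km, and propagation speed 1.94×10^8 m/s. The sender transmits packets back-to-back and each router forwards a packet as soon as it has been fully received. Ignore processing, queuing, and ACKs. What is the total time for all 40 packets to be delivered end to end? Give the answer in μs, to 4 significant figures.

433.4 μs

Per-hop transmission t_tx = L/R = 12000/3400000000 = 3.52941 μs.
Per-hop propagation t_prop = 28000/194000000 = 144.33 μs.
Pipeline fill: first packet needs 2·t_tx to clear all hops; remaining 39 packets each add one t_tx.
Total = (2+40-1)·t_tx + 2·t_prop = 41·3.52941 + 2·144.33 = 433.4 μs.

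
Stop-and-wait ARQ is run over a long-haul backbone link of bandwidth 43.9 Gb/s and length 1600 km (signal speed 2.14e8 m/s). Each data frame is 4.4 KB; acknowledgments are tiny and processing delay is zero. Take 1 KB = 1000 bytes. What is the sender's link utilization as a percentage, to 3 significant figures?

0.00536 %

t_tx = L/R = 35200/43900000000 = 8.01822e-07 s.
t_prop = 1600000/214000000 = 0.00747664 s; RTT = 0.0149533 s.
Cycle = t_tx + RTT = 0.0149541 s.
Utilization = t_tx / cycle = 8.01822e-07/0.0149541 = 0.00536 %.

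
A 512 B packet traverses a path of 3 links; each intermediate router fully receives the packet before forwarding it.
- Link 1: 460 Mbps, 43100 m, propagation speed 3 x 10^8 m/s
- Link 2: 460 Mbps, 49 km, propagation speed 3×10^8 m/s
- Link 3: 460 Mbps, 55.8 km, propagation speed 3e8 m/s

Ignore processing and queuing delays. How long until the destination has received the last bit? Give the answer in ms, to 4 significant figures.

L = 512 × 8 = 4096 bits.
Transmission delay per hop = L/R = 4096/460000000 = 0.00890435 ms; 3 hops → 0.026713 ms.
Propagation delays (d/s per hop): 0.143667, 0.163333, 0.186 ms; sum = 0.493 ms.
End-to-end = 0.5197 ms.

0.5197 ms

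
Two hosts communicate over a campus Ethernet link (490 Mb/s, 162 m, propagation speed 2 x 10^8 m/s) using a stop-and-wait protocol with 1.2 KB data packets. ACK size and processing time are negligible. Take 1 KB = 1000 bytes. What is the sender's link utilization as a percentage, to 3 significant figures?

92.4 %

t_tx = L/R = 9600/490000000 = 1.95918e-05 s.
t_prop = 162/200000000 = 8.1e-07 s; RTT = 1.62e-06 s.
Cycle = t_tx + RTT = 2.12118e-05 s.
Utilization = t_tx / cycle = 1.95918e-05/2.12118e-05 = 92.4 %.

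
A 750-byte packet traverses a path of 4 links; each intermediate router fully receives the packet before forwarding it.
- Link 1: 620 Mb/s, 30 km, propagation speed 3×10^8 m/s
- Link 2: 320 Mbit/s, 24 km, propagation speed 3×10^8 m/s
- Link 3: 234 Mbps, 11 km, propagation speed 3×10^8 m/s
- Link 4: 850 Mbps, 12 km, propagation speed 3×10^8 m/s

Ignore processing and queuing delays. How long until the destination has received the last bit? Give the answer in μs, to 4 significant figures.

317.8 μs

L = 750 × 8 = 6000 bits.
Transmission delays (L/R per hop): 9.67742, 18.75, 25.641, 7.05882 μs; sum = 61.1273 μs.
Propagation delays (d/s per hop): 100, 80, 36.6667, 40 μs; sum = 256.667 μs.
End-to-end = 317.8 μs.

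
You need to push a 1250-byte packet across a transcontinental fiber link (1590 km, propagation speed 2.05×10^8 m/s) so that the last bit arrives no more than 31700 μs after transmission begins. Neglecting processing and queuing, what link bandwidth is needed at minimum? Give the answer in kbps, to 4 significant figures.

417.6 kbps

L = 10000 bits.
Propagation delay = 1590000 / 2.05e+08 = 7756.1 μs.
Transmission budget = 31700 − 7756.1 = 23943.9 μs.
R ≥ L / t_tx = 10000 bits / 0.0239439 s = 417.6 kbps.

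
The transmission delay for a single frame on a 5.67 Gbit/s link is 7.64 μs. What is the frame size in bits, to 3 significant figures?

43300 bits

L = R × t_tx = 5670000000 b/s × 7.64e-06 s = 43318.8 bits.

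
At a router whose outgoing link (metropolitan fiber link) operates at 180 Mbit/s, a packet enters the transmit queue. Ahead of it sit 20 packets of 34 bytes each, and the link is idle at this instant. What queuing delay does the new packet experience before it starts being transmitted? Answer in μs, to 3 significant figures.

Each queued packet: L/R = 272/180000000 = 1.51111 μs.
20 queued → 30.2222 μs.
Queuing delay = 30.2 μs.

30.2 μs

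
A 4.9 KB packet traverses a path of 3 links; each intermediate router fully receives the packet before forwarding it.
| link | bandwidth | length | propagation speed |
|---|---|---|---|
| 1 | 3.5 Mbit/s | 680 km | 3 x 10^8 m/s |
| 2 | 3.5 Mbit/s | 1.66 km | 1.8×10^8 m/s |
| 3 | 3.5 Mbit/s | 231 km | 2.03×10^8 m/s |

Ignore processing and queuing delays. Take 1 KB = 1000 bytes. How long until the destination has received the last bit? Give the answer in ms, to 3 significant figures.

L = 39200 bits.
Transmission delay per hop = L/R = 39200/3500000 = 11.2 ms; 3 hops → 33.6 ms.
Propagation delays (d/s per hop): 2.26667, 0.00922222, 1.13793 ms; sum = 3.41382 ms.
End-to-end = 37.0 ms.

37.0 ms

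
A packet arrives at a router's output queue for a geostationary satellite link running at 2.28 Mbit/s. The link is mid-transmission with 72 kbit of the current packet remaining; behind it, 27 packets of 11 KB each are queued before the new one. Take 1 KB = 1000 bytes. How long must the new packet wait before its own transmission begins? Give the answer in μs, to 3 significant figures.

Each queued packet: L/R = 88000/2280000 = 38596.5 μs.
27 queued → 1042110 μs.
Plus remaining 72000 bits of current packet: 31578.9 μs.
Queuing delay = 1070000 μs.

1070000 μs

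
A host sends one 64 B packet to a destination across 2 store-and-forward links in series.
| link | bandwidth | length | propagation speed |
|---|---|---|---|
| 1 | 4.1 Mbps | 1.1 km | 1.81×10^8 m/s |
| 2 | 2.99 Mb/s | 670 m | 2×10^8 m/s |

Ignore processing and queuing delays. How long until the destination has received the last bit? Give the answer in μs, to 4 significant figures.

L = 64 × 8 = 512 bits.
Transmission delays (L/R per hop): 124.878, 171.237 μs; sum = 296.116 μs.
Propagation delays (d/s per hop): 6.07735, 3.35 μs; sum = 9.42735 μs.
End-to-end = 305.5 μs.

305.5 μs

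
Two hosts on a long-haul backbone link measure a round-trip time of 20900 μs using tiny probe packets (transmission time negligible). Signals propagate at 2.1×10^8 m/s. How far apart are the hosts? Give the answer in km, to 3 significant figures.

2190 km

One-way propagation = RTT/2 = 10450 μs.
d = s × t = 210000000 × 0.01045 = 2190 km.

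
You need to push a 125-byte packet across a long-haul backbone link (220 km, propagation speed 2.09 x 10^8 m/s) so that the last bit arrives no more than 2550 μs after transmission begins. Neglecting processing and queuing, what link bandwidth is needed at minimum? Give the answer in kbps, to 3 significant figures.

L = 1000 bits.
Propagation delay = 220000 / 209000000 = 1052.63 μs.
Transmission budget = 2550 − 1052.63 = 1497.37 μs.
R ≥ L / t_tx = 1000 bits / 0.00149737 s = 668 kbps.

668 kbps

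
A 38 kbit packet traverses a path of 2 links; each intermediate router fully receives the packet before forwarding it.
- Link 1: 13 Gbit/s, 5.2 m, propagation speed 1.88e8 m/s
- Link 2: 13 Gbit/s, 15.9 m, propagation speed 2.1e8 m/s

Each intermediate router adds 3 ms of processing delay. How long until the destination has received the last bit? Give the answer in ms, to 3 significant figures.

3.01 ms

L = 38000 bits.
Transmission delay per hop = L/R = 38000/13000000000 = 0.00292308 ms; 2 hops → 0.00584615 ms.
Propagation delays (d/s per hop): 2.76596e-05, 7.57143e-05 ms; sum = 0.000103374 ms.
Processing at 1 router(s): 1 × 3 ms = 3 ms.
End-to-end = 3.01 ms.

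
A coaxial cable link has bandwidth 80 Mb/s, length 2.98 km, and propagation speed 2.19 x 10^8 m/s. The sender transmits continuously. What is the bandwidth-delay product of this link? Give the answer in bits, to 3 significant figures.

1090 bits

Propagation delay = 2980 / 219000000 = 1.36073e-05 s.
BDP = R × t_prop = 80000000 × 1.36073e-05 = 1088.58 bits.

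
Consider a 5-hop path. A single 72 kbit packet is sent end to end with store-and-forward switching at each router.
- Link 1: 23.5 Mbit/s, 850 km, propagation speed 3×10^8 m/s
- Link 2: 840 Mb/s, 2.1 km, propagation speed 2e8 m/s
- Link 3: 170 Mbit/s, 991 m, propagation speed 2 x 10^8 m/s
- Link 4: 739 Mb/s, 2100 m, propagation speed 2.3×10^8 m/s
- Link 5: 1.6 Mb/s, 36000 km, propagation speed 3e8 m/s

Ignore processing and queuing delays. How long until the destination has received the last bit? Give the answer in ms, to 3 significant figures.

172 ms

L = 72000 bits.
Transmission delays (L/R per hop): 3.06383, 0.0857143, 0.423529, 0.097429, 45 ms; sum = 48.6705 ms.
Propagation delays (d/s per hop): 2.83333, 0.0105, 0.004955, 0.00913043, 120 ms; sum = 122.858 ms.
End-to-end = 172 ms.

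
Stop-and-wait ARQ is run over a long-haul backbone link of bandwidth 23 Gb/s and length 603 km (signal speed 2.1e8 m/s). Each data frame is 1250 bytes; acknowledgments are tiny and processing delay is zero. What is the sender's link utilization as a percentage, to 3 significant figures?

t_tx = L/R = 10000/23000000000 = 4.34783e-07 s.
t_prop = 603000/210000000 = 0.00287143 s; RTT = 0.00574286 s.
Cycle = t_tx + RTT = 0.00574329 s.
Utilization = t_tx / cycle = 4.34783e-07/0.00574329 = 0.00757 %.

0.00757 %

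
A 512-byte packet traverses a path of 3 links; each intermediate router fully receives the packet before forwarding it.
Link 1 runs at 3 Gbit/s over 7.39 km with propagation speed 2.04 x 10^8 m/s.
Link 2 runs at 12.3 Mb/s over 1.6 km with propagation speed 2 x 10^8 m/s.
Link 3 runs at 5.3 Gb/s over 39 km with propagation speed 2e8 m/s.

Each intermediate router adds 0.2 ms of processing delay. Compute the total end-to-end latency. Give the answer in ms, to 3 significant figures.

0.974 ms

L = 512 × 8 = 4096 bits.
Transmission delays (L/R per hop): 0.00136533, 0.333008, 0.00077283 ms; sum = 0.335146 ms.
Propagation delays (d/s per hop): 0.0362255, 0.008, 0.195 ms; sum = 0.239225 ms.
Processing at 2 router(s): 2 × 0.2 ms = 0.4 ms.
End-to-end = 0.974 ms.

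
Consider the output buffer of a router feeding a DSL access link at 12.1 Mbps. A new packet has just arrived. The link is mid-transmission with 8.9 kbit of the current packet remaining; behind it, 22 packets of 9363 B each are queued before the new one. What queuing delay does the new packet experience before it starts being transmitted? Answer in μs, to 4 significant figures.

Each queued packet: L/R = 74904/12100000 = 6190.41 μs.
22 queued → 136189 μs.
Plus remaining 8900 bits of current packet: 735.537 μs.
Queuing delay = 136900 μs.

136900 μs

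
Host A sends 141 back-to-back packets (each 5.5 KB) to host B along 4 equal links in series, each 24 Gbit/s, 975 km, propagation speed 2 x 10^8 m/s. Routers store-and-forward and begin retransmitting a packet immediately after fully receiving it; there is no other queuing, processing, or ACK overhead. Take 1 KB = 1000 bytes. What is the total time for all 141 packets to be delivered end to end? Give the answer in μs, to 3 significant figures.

Per-hop transmission t_tx = L/R = 44000/24000000000 = 1.83333 μs.
Per-hop propagation t_prop = 975000/200000000 = 4875 μs.
Pipeline fill: first packet needs 4·t_tx to clear all hops; remaining 140 packets each add one t_tx.
Total = (4+141-1)·t_tx + 4·t_prop = 144·1.83333 + 4·4875 = 19800 μs.

19800 μs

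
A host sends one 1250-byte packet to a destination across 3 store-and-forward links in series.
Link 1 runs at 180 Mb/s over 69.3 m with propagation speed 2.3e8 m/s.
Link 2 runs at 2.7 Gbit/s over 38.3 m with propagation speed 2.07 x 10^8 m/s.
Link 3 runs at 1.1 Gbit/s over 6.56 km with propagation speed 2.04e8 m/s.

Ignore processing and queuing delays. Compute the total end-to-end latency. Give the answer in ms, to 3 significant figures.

L = 1250 × 8 = 10000 bits.
Transmission delays (L/R per hop): 0.0555556, 0.0037037, 0.00909091 ms; sum = 0.0683502 ms.
Propagation delays (d/s per hop): 0.000301304, 0.000185024, 0.0321569 ms; sum = 0.0326432 ms.
End-to-end = 0.101 ms.

0.101 ms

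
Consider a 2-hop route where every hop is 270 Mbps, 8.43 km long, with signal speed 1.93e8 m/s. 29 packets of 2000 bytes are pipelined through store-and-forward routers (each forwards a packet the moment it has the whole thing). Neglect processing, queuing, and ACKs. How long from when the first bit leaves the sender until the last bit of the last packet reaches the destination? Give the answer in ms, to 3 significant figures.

1.87 ms

Per-hop transmission t_tx = L/R = 16000/270000000 = 0.0592593 ms.
Per-hop propagation t_prop = 8430/193000000 = 0.0436788 ms.
Pipeline fill: first packet needs 2·t_tx to clear all hops; remaining 28 packets each add one t_tx.
Total = (2+29-1)·t_tx + 2·t_prop = 30·0.0592593 + 2·0.0436788 = 1.87 ms.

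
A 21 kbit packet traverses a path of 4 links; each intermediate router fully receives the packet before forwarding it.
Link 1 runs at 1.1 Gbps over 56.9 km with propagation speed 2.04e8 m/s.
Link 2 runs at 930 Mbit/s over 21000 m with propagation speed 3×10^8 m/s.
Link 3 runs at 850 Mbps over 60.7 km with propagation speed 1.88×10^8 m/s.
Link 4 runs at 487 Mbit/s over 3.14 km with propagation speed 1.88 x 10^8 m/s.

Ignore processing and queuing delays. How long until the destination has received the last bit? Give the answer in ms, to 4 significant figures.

L = 21000 bits.
Transmission delays (L/R per hop): 0.0190909, 0.0225806, 0.0247059, 0.0431211 ms; sum = 0.109499 ms.
Propagation delays (d/s per hop): 0.278922, 0.07, 0.322872, 0.0167021 ms; sum = 0.688496 ms.
End-to-end = 0.7980 ms.

0.7980 ms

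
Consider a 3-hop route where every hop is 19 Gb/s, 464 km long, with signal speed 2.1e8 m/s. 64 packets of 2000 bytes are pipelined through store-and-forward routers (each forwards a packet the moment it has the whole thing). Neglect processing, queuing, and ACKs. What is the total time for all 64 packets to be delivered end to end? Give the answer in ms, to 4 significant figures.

6.684 ms

Per-hop transmission t_tx = L/R = 16000/19000000000 = 0.000842105 ms.
Per-hop propagation t_prop = 464000/210000000 = 2.20952 ms.
Pipeline fill: first packet needs 3·t_tx to clear all hops; remaining 63 packets each add one t_tx.
Total = (3+64-1)·t_tx + 3·t_prop = 66·0.000842105 + 3·2.20952 = 6.684 ms.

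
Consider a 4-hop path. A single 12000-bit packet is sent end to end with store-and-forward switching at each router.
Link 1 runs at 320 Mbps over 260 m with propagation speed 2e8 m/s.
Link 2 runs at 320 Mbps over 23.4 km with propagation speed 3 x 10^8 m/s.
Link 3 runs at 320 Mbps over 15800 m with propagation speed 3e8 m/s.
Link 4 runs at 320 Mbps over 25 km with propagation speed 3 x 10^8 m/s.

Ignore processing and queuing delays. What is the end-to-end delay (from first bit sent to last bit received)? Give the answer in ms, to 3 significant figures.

0.365 ms

Transmission delay per hop = L/R = 12000/320000000 = 0.0375 ms; 4 hops → 0.15 ms.
Propagation delays (d/s per hop): 0.0013, 0.078, 0.0526667, 0.0833333 ms; sum = 0.2153 ms.
End-to-end = 0.365 ms.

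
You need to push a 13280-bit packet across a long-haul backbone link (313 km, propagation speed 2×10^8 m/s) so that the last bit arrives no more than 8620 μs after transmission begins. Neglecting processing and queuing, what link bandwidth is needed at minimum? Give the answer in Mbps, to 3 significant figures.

Propagation delay = 313000 / 200000000 = 1565 μs.
Transmission budget = 8620 − 1565 = 7055 μs.
R ≥ L / t_tx = 13280 bits / 0.007055 s = 1.88 Mbps.

1.88 Mbps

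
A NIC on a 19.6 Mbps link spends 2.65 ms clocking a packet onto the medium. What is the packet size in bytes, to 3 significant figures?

6490 bytes

L = R × t_tx = 19600000 b/s × 0.00265 s = 51940 bits.
In bytes: 51940 / 8 = 6490 bytes.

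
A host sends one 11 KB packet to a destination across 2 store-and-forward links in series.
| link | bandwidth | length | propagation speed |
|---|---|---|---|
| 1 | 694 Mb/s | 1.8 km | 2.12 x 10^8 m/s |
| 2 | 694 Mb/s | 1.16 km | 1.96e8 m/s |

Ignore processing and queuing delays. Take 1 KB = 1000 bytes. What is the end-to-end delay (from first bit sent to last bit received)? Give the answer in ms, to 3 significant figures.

0.268 ms

L = 88000 bits.
Transmission delay per hop = L/R = 88000/694000000 = 0.126801 ms; 2 hops → 0.253602 ms.
Propagation delays (d/s per hop): 0.00849057, 0.00591837 ms; sum = 0.0144089 ms.
End-to-end = 0.268 ms.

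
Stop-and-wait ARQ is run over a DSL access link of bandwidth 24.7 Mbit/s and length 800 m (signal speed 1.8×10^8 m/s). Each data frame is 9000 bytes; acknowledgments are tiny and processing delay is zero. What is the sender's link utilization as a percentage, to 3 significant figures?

t_tx = L/R = 72000/24700000 = 0.00291498 s.
t_prop = 800/180000000 = 4.44444e-06 s; RTT = 8.88889e-06 s.
Cycle = t_tx + RTT = 0.00292387 s.
Utilization = t_tx / cycle = 0.00291498/0.00292387 = 99.7 %.

99.7 %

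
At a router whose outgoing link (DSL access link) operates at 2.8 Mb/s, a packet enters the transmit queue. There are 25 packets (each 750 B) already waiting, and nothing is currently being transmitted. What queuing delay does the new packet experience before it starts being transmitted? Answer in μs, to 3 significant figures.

53600 μs

Each queued packet: L/R = 6000/2800000 = 2142.86 μs.
25 queued → 53571.4 μs.
Queuing delay = 53600 μs.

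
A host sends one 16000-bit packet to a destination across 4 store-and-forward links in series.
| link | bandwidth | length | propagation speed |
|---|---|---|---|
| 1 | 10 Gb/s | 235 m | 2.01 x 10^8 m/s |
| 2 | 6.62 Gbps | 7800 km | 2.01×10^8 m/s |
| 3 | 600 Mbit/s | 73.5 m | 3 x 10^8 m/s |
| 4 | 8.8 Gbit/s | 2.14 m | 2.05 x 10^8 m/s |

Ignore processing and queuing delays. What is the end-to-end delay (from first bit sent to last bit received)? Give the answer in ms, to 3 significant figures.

Transmission delays (L/R per hop): 0.0016, 0.00241692, 0.0266667, 0.00181818 ms; sum = 0.0325018 ms.
Propagation delays (d/s per hop): 0.00116915, 38.806, 0.000245, 1.0439e-05 ms; sum = 38.8074 ms.
End-to-end = 38.8 ms.

38.8 ms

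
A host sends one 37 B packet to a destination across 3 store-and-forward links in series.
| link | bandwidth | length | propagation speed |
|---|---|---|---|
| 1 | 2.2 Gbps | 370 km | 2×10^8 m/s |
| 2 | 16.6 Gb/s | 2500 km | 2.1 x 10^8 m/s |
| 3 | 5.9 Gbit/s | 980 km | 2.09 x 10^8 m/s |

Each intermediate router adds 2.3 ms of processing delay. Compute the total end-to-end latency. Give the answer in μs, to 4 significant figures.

L = 37 × 8 = 296 bits.
Transmission delays (L/R per hop): 0.134545, 0.0178313, 0.0501695 μs; sum = 0.202546 μs.
Propagation delays (d/s per hop): 1850, 11904.8, 4689 μs; sum = 18443.8 μs.
Processing at 2 router(s): 2 × 2.3 ms = 4600 μs.
End-to-end = 23040 μs.

23040 μs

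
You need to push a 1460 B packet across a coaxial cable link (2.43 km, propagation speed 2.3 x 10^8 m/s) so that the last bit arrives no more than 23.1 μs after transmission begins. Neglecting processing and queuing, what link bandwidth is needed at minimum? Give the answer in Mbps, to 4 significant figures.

931.8 Mbps

L = 11680 bits.
Propagation delay = 2430 / 2.3e+08 = 10.5652 μs.
Transmission budget = 23.1 − 10.5652 = 12.5348 μs.
R ≥ L / t_tx = 11680 bits / 1.25348e-05 s = 931.8 Mbps.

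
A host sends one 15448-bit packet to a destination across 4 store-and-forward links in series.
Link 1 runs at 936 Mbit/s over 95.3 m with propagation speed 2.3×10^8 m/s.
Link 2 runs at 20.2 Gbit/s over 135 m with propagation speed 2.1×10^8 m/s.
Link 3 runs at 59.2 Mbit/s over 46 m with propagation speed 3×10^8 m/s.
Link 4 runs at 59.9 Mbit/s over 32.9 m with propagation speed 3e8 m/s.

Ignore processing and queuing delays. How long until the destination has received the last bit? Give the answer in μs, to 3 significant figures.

Transmission delays (L/R per hop): 16.5043, 0.764752, 260.946, 257.896 μs; sum = 536.111 μs.
Propagation delays (d/s per hop): 0.414348, 0.642857, 0.153333, 0.109667 μs; sum = 1.3202 μs.
End-to-end = 537 μs.

537 μs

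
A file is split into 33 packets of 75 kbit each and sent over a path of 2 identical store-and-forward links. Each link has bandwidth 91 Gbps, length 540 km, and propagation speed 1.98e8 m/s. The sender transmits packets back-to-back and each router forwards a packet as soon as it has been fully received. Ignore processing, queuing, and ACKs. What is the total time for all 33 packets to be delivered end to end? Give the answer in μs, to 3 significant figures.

Per-hop transmission t_tx = L/R = 75000/91000000000 = 0.824176 μs.
Per-hop propagation t_prop = 540000/198000000 = 2727.27 μs.
Pipeline fill: first packet needs 2·t_tx to clear all hops; remaining 32 packets each add one t_tx.
Total = (2+33-1)·t_tx + 2·t_prop = 34·0.824176 + 2·2727.27 = 5480 μs.

5480 μs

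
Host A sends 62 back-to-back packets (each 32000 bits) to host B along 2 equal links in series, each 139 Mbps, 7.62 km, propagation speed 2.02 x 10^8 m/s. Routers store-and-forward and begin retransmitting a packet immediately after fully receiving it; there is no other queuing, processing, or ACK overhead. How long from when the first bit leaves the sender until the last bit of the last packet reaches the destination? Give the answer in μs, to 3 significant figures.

14600 μs

Per-hop transmission t_tx = L/R = 32000/139000000 = 230.216 μs.
Per-hop propagation t_prop = 7620/202000000 = 37.7228 μs.
Pipeline fill: first packet needs 2·t_tx to clear all hops; remaining 61 packets each add one t_tx.
Total = (2+62-1)·t_tx + 2·t_prop = 63·230.216 + 2·37.7228 = 14600 μs.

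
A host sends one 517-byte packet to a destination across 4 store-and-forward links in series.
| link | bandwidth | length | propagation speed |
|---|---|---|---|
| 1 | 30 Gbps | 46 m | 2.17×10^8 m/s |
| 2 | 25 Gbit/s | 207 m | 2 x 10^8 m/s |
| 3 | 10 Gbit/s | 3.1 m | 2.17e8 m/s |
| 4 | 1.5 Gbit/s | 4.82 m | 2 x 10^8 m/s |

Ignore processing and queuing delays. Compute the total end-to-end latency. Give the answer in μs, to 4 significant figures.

L = 517 × 8 = 4136 bits.
Transmission delays (L/R per hop): 0.137867, 0.16544, 0.4136, 2.75733 μs; sum = 3.47424 μs.
Propagation delays (d/s per hop): 0.211982, 1.035, 0.0142857, 0.0241 μs; sum = 1.28537 μs.
End-to-end = 4.760 μs.

4.760 μs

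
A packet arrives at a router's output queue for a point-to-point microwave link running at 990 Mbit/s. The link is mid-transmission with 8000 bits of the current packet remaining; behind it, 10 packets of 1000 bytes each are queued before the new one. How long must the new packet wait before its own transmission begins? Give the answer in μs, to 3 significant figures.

Each queued packet: L/R = 8000/990000000 = 8.08081 μs.
10 queued → 80.8081 μs.
Plus remaining 8000 bits of current packet: 8.08081 μs.
Queuing delay = 88.9 μs.

88.9 μs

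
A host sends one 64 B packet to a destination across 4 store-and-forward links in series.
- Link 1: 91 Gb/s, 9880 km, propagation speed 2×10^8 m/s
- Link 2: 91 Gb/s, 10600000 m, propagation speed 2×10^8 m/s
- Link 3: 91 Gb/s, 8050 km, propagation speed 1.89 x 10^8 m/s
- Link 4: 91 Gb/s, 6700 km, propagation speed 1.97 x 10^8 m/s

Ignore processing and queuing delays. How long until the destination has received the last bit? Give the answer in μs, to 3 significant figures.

179000 μs

L = 64 × 8 = 512 bits.
Transmission delay per hop = L/R = 512/91000000000 = 0.00562637 μs; 4 hops → 0.0225055 μs.
Propagation delays (d/s per hop): 49400, 53000, 42592.6, 34010.2 μs; sum = 179003 μs.
End-to-end = 179000 μs.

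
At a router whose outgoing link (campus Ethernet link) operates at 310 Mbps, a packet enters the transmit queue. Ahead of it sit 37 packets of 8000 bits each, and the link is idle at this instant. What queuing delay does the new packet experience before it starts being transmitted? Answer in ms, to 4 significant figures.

0.9548 ms

Each queued packet: L/R = 8000/310000000 = 0.0258065 ms.
37 queued → 0.954839 ms.
Queuing delay = 0.9548 ms.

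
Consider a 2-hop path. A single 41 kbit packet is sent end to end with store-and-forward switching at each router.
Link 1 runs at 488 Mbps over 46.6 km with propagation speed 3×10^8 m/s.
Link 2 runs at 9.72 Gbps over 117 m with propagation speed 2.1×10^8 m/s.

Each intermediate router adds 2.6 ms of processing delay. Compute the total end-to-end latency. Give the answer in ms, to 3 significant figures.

2.84 ms

L = 41000 bits.
Transmission delays (L/R per hop): 0.0840164, 0.00421811 ms; sum = 0.0882345 ms.
Propagation delays (d/s per hop): 0.155333, 0.000557143 ms; sum = 0.15589 ms.
Processing at 1 router(s): 1 × 2.6 ms = 2.6 ms.
End-to-end = 2.84 ms.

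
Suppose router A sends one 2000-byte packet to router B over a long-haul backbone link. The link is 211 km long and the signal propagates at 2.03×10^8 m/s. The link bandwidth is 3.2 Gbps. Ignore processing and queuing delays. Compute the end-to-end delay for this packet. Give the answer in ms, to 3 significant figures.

1.04 ms

L = 2000 × 8 = 16000 bits.
Transmission delay = L/R = 16000 / 3200000000 = 0.005 ms.
Propagation delay = d/s = 211000 m / 2.03e+08 m/s = 1.03941 ms.
Total = 1.04 ms.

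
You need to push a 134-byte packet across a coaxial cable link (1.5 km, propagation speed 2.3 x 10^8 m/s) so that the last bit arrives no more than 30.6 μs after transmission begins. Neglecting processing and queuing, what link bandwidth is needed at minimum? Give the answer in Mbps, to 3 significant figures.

L = 1072 bits.
Propagation delay = 1500 / 2.3e+08 = 6.52174 μs.
Transmission budget = 30.6 − 6.52174 = 24.0783 μs.
R ≥ L / t_tx = 1072 bits / 2.40783e-05 s = 44.5 Mbps.

44.5 Mbps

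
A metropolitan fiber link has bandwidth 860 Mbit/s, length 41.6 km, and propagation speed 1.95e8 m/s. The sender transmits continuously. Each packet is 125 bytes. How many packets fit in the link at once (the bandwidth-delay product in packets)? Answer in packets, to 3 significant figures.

183 packets

Propagation delay = 41600 / 195000000 = 0.000213333 s.
BDP = R × t_prop = 860000000 × 0.000213333 = 183467 bits.
In packets of 1000 bits: 183 packets.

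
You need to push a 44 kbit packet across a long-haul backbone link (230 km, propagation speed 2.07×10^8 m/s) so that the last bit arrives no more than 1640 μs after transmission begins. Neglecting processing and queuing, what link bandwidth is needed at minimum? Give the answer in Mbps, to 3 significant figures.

Propagation delay = 230000 / 2.07e+08 = 1111.11 μs.
Transmission budget = 1640 − 1111.11 = 528.889 μs.
R ≥ L / t_tx = 44000 bits / 0.000528889 s = 83.2 Mbps.

83.2 Mbps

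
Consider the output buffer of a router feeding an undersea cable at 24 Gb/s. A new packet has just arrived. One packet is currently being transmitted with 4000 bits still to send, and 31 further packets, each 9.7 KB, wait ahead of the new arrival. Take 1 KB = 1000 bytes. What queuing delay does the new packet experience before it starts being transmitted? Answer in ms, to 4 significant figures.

Each queued packet: L/R = 77600/24000000000 = 0.00323333 ms.
31 queued → 0.100233 ms.
Plus remaining 4000 bits of current packet: 0.000166667 ms.
Queuing delay = 0.1004 ms.

0.1004 ms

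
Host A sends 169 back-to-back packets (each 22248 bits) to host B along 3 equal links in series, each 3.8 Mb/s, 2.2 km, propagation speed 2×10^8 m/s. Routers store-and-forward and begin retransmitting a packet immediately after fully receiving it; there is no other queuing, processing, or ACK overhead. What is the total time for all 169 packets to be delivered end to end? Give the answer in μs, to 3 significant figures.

Per-hop transmission t_tx = L/R = 22248/3800000 = 5854.74 μs.
Per-hop propagation t_prop = 2200/200000000 = 11 μs.
Pipeline fill: first packet needs 3·t_tx to clear all hops; remaining 168 packets each add one t_tx.
Total = (3+169-1)·t_tx + 3·t_prop = 171·5854.74 + 3·11 = 1000000 μs.

1000000 μs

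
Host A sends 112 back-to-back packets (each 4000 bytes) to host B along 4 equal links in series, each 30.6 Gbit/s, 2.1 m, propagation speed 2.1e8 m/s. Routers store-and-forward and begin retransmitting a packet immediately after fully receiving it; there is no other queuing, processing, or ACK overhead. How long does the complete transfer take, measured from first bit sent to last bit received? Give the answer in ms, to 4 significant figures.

Per-hop transmission t_tx = L/R = 32000/30600000000 = 0.00104575 ms.
Per-hop propagation t_prop = 2.1/210000000 = 1e-05 ms.
Pipeline fill: first packet needs 4·t_tx to clear all hops; remaining 111 packets each add one t_tx.
Total = (4+112-1)·t_tx + 4·t_prop = 115·0.00104575 + 4·1e-05 = 0.1203 ms.

0.1203 ms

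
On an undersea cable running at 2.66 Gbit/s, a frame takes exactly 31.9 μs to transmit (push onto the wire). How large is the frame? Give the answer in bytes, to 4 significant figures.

10610 bytes

L = R × t_tx = 2660000000 b/s × 3.19e-05 s = 84854 bits.
In bytes: 84854 / 8 = 10610 bytes.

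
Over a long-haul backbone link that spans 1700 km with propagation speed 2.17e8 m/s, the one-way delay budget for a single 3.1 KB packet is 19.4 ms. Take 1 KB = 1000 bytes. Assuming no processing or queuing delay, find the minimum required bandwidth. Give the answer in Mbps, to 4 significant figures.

L = 24800 bits.
Propagation delay = 1700000 / 217000000 = 7.8341 ms.
Transmission budget = 19.4 − 7.8341 = 11.5659 ms.
R ≥ L / t_tx = 24800 bits / 0.0115659 s = 2.144 Mbps.

2.144 Mbps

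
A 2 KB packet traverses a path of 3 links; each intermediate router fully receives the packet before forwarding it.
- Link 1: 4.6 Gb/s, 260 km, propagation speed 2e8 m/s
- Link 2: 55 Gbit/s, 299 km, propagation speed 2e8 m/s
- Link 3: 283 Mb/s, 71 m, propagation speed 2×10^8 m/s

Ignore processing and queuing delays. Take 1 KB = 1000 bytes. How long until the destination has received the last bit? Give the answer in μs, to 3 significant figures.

2860 μs

L = 16000 bits.
Transmission delays (L/R per hop): 3.47826, 0.290909, 56.5371 μs; sum = 60.3063 μs.
Propagation delays (d/s per hop): 1300, 1495, 0.355 μs; sum = 2795.36 μs.
End-to-end = 2860 μs.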